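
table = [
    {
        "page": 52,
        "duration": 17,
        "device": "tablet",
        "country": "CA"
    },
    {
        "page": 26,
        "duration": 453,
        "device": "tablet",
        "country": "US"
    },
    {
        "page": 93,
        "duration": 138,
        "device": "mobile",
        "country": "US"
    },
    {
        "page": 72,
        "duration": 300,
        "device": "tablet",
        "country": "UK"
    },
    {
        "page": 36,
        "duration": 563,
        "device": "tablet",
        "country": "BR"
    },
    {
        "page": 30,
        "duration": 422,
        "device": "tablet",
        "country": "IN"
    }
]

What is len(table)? 6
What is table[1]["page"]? 26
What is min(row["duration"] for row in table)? 17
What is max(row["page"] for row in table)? 93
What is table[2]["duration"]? 138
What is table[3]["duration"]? 300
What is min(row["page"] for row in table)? 26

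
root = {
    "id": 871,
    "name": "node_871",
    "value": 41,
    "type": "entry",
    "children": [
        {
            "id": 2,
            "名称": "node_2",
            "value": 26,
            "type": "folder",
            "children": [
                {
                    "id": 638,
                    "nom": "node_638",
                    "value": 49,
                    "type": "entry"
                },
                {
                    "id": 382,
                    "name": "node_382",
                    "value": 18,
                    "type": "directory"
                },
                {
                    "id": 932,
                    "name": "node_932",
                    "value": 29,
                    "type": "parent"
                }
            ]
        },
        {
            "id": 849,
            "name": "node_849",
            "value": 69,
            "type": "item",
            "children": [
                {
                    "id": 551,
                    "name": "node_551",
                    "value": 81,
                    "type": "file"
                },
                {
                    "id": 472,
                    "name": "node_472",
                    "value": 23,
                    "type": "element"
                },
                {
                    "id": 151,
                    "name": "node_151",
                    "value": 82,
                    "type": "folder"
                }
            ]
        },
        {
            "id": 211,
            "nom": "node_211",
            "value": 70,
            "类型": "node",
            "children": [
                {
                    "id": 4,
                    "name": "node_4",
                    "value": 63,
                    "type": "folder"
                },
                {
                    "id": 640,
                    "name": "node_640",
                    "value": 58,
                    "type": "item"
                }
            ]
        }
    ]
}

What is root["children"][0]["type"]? "folder"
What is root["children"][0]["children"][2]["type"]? "parent"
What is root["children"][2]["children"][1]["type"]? "item"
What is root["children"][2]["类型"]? "node"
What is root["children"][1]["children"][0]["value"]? 81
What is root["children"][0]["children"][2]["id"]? 932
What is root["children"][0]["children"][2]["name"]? "node_932"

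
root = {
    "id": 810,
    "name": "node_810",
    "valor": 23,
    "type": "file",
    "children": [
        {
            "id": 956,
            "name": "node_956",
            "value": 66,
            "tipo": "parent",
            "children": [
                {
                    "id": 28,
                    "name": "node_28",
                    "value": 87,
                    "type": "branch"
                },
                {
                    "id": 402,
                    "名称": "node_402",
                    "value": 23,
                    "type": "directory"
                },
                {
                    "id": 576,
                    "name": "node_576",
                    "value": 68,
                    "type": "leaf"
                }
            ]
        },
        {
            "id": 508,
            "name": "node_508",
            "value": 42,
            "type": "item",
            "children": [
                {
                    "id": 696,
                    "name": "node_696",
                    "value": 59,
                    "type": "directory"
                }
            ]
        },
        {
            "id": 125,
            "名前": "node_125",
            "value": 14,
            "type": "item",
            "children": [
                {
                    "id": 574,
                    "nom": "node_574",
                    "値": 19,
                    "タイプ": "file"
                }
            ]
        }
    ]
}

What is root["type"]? "file"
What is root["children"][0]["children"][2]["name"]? "node_576"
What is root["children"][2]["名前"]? "node_125"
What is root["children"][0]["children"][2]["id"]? 576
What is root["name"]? "node_810"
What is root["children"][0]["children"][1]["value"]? 23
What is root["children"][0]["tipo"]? "parent"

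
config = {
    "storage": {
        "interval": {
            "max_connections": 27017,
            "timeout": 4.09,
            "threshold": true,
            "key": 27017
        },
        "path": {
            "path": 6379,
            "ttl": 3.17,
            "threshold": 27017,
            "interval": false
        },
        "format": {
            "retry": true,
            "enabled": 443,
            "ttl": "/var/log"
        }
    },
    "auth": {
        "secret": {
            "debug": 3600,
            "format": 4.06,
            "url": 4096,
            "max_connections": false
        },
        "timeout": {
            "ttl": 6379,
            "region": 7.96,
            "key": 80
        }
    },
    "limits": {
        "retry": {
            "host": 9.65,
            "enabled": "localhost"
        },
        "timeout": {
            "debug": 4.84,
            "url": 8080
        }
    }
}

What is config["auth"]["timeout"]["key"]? 80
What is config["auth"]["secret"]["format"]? 4.06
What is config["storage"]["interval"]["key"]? 27017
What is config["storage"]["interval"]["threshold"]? True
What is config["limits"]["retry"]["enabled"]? "localhost"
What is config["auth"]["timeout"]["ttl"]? 6379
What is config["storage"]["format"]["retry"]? True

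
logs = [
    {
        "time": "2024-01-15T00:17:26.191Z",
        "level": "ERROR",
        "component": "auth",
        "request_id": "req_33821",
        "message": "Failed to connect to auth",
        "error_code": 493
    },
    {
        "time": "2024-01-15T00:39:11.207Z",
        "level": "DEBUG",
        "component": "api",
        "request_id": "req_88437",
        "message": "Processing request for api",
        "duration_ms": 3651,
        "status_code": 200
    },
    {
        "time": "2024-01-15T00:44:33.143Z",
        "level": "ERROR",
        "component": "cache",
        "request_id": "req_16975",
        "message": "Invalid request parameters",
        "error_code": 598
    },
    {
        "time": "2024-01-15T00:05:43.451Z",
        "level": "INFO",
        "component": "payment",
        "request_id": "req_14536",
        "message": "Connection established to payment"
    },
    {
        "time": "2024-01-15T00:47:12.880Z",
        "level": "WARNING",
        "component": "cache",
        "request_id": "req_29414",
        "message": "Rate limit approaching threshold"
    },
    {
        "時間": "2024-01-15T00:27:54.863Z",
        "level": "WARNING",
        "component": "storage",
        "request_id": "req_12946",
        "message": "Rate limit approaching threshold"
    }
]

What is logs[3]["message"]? "Connection established to payment"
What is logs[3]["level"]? "INFO"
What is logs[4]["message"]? "Rate limit approaching threshold"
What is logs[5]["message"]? "Rate limit approaching threshold"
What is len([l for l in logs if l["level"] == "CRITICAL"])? 0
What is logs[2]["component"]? "cache"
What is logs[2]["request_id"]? "req_16975"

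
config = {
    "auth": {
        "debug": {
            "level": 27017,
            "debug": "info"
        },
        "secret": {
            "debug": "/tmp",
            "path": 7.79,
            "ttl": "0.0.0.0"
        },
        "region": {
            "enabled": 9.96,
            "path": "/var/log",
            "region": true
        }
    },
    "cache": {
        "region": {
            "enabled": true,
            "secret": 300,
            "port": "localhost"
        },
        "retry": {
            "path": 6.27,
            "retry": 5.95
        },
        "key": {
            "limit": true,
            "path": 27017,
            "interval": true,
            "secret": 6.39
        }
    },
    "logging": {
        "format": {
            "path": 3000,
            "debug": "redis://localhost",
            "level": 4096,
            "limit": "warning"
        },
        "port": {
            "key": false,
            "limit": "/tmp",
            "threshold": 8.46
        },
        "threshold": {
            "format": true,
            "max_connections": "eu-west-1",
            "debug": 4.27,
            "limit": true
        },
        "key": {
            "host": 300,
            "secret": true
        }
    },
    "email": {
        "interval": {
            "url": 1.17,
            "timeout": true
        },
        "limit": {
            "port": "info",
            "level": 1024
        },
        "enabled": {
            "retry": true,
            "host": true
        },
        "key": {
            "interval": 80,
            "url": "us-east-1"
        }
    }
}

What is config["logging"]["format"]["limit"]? "warning"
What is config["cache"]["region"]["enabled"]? True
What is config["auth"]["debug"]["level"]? 27017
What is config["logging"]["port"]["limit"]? "/tmp"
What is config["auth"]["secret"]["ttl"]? "0.0.0.0"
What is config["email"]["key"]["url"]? "us-east-1"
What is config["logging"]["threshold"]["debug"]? 4.27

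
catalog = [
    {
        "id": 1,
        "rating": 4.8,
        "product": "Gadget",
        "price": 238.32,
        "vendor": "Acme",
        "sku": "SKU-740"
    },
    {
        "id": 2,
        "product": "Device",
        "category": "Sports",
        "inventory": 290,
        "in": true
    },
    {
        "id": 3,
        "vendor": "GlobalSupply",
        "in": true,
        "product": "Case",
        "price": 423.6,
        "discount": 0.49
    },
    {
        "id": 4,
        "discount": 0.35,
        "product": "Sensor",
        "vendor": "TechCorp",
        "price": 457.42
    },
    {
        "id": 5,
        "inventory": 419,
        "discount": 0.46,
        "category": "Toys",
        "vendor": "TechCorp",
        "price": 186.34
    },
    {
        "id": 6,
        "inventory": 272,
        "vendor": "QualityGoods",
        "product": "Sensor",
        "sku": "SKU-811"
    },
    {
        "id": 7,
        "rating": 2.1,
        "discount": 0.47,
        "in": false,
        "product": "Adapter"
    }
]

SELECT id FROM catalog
[1, 2, 3, 4, 5, 6, 7]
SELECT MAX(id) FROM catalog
7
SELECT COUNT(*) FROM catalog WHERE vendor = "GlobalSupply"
1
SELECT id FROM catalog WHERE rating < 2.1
[]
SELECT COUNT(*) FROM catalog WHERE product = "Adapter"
1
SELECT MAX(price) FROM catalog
457.42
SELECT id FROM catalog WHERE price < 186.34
[]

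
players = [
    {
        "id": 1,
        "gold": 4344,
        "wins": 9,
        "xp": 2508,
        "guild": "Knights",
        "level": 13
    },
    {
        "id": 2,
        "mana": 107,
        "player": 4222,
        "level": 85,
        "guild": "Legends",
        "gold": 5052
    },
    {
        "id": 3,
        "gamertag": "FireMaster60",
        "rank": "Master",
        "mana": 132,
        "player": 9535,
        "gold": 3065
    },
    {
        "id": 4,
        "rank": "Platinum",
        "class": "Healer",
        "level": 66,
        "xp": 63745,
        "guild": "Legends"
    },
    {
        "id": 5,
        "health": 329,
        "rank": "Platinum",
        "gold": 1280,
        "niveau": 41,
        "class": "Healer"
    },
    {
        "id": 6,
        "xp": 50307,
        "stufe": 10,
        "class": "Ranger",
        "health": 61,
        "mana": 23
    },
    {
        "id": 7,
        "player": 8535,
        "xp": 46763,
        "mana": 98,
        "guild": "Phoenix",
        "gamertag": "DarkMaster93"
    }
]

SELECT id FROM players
[1, 2, 3, 4, 5, 6, 7]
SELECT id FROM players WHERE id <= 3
[1, 2, 3]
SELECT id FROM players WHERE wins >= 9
[1]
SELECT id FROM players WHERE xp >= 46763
[4, 6, 7]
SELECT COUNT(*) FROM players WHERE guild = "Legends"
2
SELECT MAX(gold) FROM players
5052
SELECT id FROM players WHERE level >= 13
[1, 2, 4]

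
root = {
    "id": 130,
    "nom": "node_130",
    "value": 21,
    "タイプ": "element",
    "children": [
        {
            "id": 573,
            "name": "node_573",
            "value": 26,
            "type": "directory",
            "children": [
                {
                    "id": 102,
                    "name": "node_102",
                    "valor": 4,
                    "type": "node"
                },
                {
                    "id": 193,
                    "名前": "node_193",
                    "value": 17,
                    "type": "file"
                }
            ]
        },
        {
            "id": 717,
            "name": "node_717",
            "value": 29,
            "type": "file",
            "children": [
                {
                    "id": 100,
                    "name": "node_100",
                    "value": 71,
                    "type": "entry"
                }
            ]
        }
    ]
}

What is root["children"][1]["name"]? "node_717"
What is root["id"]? 130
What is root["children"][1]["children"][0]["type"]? "entry"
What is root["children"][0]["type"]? "directory"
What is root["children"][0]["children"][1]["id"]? 193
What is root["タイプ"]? "element"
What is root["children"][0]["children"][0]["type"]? "node"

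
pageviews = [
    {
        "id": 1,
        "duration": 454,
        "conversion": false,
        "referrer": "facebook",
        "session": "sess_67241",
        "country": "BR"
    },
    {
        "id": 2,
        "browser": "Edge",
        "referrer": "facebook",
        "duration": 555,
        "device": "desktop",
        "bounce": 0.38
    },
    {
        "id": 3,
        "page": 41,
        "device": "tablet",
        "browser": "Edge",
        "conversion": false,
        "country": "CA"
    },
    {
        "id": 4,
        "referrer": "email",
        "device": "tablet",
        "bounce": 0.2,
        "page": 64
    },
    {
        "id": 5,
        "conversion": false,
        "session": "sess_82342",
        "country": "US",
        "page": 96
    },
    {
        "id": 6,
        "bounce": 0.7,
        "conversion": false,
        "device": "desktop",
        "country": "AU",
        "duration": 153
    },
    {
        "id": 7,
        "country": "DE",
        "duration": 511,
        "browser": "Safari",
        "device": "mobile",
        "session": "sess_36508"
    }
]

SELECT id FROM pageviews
[1, 2, 3, 4, 5, 6, 7]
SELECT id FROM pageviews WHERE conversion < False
[]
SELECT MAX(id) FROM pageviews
7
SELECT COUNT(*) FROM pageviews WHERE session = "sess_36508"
1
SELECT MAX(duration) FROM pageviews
555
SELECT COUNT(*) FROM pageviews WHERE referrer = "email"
1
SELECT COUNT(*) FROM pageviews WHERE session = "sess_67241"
1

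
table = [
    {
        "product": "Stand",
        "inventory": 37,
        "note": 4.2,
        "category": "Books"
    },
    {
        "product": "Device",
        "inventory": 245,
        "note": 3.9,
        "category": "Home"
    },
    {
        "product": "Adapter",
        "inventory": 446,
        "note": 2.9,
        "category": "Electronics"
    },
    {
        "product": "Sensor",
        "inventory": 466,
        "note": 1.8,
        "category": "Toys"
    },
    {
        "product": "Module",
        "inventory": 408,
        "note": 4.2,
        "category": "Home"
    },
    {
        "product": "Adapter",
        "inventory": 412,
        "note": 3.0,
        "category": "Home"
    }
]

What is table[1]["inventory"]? 245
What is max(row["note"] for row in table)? 4.2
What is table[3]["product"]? "Sensor"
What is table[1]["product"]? "Device"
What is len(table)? 6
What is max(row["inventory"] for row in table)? 466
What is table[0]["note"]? 4.2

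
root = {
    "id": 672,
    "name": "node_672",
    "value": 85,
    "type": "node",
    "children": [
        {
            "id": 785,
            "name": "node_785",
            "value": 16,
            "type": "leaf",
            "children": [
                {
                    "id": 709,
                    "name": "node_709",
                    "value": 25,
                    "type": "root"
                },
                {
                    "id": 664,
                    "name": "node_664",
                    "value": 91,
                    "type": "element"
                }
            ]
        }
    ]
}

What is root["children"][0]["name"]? "node_785"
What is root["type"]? "node"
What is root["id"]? 672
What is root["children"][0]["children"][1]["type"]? "element"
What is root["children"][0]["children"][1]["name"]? "node_664"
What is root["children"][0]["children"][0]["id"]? 709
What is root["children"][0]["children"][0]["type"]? "root"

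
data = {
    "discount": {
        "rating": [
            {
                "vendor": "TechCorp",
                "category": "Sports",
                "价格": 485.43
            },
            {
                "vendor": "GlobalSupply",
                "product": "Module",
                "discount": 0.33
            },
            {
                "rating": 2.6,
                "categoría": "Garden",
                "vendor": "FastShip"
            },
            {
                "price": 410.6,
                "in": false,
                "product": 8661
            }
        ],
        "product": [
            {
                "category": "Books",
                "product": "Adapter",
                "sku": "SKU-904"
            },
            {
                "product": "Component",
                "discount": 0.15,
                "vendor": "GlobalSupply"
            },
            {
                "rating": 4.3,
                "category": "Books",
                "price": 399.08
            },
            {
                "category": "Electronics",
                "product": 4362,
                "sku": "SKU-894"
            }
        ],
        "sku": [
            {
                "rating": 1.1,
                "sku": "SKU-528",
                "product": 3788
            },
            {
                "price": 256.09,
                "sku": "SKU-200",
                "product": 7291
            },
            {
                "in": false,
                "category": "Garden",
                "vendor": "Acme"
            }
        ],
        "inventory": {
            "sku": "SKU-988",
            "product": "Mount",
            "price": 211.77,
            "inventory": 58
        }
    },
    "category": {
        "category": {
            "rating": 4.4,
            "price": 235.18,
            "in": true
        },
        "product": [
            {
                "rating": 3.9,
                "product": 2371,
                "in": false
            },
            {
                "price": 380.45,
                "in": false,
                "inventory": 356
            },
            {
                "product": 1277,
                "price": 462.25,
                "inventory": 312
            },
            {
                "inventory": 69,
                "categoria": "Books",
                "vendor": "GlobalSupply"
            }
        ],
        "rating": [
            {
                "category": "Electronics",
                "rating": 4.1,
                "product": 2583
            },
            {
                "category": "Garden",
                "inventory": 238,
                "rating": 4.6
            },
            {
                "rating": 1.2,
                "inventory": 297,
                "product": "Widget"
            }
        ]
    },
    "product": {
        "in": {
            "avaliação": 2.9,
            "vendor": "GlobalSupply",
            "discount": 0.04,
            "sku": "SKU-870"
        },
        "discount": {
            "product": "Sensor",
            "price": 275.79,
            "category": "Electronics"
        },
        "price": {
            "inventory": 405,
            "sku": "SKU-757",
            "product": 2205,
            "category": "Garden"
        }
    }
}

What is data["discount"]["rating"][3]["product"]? 8661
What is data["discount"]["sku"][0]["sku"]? "SKU-528"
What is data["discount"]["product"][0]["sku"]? "SKU-904"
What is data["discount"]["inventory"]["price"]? 211.77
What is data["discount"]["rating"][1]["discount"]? 0.33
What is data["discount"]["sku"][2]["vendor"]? "Acme"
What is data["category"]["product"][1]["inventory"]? 356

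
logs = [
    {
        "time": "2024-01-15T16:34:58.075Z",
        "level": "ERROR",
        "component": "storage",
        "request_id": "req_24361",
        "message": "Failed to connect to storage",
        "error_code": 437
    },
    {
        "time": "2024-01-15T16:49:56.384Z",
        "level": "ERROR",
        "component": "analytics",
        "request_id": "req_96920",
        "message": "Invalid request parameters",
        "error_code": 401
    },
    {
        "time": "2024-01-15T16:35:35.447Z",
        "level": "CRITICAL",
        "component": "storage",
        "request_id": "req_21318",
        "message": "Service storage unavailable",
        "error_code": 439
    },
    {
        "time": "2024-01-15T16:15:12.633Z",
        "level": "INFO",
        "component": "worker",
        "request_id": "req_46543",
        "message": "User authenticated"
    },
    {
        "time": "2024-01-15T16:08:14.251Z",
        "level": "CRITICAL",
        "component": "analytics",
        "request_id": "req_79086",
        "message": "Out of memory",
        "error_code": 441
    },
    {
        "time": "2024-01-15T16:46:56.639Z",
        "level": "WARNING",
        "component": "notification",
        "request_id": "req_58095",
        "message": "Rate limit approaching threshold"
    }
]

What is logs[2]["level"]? "CRITICAL"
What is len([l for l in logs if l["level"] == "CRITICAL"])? 2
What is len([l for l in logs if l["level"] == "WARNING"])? 1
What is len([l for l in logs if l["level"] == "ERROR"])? 2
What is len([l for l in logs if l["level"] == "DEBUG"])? 0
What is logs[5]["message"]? "Rate limit approaching threshold"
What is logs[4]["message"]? "Out of memory"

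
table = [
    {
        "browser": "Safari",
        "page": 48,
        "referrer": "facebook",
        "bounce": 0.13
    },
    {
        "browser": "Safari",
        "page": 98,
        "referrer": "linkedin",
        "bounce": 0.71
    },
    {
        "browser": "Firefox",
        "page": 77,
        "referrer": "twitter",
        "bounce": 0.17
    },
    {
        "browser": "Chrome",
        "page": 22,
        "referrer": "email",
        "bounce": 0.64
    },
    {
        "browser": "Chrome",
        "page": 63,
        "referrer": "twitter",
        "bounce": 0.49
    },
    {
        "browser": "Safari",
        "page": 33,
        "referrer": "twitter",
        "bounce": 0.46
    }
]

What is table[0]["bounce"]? 0.13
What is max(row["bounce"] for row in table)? 0.71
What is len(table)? 6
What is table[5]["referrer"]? "twitter"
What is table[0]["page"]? 48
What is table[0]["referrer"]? "facebook"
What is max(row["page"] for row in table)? 98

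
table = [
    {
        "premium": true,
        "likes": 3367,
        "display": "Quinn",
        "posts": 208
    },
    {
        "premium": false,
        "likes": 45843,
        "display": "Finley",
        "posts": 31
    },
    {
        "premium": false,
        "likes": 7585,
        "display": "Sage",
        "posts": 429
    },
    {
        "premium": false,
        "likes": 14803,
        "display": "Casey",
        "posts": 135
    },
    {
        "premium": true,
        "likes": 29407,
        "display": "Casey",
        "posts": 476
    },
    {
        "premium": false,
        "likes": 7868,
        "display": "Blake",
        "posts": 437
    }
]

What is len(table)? 6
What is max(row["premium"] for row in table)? True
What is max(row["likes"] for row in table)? 45843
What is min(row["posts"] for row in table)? 31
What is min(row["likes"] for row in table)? 3367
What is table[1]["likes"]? 45843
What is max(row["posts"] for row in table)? 476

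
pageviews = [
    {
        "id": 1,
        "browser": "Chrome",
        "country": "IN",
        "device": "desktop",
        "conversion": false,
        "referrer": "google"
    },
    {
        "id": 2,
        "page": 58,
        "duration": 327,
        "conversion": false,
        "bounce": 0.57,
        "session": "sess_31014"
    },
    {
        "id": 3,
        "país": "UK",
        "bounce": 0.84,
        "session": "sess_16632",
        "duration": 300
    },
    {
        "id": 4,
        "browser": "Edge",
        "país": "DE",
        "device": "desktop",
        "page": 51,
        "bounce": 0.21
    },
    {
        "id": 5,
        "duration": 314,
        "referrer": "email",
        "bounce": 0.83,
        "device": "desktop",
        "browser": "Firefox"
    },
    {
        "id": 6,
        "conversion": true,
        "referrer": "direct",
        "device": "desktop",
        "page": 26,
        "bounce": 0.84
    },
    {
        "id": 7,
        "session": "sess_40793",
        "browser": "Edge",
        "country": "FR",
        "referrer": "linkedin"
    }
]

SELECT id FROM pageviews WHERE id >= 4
[4, 5, 6, 7]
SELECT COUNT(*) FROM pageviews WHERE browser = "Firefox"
1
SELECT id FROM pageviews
[1, 2, 3, 4, 5, 6, 7]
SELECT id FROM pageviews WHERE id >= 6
[6, 7]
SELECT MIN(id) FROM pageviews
1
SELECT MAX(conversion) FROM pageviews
True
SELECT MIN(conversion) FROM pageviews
False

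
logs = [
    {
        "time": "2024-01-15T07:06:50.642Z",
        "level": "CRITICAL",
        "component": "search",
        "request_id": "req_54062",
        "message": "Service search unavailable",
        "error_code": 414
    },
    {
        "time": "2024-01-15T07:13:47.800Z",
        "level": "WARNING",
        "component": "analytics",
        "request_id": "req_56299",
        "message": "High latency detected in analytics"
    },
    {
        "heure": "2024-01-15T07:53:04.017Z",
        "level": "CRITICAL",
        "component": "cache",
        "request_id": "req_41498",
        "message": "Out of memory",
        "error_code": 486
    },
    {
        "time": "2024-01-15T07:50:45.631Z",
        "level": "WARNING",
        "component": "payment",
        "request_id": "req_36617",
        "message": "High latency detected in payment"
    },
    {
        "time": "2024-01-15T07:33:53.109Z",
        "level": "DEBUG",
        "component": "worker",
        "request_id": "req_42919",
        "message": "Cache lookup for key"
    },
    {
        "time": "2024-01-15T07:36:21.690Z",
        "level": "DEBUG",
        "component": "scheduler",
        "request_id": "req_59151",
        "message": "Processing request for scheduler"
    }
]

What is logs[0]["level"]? "CRITICAL"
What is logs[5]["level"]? "DEBUG"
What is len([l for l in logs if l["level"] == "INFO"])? 0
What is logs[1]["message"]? "High latency detected in analytics"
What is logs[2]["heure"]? "2024-01-15T07:53:04.017Z"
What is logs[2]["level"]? "CRITICAL"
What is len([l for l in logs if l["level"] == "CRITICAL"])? 2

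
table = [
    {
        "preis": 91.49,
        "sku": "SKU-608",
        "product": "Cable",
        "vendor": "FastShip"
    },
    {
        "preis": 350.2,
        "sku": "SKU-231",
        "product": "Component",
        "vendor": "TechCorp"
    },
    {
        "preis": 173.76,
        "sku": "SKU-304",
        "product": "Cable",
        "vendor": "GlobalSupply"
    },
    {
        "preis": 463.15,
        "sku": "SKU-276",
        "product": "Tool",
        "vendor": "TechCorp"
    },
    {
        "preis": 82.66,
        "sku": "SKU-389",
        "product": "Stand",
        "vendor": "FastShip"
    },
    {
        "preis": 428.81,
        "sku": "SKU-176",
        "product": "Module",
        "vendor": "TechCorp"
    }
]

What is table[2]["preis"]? 173.76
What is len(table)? 6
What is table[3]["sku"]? "SKU-276"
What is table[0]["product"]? "Cable"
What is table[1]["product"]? "Component"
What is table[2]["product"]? "Cable"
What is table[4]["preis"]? 82.66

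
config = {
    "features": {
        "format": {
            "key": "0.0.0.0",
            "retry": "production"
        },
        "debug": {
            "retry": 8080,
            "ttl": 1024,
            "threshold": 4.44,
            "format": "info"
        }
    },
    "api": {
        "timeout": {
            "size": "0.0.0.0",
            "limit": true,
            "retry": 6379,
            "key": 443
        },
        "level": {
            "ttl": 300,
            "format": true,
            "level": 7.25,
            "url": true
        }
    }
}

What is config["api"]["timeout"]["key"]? 443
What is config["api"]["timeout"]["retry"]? 6379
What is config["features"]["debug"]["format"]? "info"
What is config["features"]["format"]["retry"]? "production"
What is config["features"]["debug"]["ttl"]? 1024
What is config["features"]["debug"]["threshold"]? 4.44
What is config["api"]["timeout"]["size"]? "0.0.0.0"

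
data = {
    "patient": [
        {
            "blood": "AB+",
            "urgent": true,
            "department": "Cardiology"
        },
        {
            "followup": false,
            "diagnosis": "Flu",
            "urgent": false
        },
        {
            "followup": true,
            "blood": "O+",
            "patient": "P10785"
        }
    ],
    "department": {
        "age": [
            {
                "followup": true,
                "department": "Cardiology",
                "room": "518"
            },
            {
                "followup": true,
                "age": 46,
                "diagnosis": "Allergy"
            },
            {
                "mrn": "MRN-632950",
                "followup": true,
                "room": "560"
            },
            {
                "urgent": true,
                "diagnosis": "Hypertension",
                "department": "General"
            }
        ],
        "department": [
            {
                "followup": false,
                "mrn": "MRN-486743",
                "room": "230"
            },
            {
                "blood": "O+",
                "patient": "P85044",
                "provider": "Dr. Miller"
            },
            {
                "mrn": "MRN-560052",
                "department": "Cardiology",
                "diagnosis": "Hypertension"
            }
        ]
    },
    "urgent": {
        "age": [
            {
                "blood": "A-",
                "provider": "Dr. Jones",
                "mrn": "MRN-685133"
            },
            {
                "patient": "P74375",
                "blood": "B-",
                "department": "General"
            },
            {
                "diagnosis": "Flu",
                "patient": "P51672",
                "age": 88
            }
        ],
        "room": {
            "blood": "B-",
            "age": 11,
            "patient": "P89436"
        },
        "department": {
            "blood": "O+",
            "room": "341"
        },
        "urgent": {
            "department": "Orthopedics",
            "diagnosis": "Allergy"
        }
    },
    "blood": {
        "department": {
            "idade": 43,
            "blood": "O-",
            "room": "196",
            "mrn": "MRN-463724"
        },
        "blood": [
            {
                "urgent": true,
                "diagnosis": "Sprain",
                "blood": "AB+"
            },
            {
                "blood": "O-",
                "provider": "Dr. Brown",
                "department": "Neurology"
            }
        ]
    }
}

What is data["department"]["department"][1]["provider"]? "Dr. Miller"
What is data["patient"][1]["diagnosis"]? "Flu"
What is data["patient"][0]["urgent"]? True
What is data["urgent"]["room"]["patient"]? "P89436"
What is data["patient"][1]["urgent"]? False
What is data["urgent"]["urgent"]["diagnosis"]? "Allergy"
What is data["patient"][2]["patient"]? "P10785"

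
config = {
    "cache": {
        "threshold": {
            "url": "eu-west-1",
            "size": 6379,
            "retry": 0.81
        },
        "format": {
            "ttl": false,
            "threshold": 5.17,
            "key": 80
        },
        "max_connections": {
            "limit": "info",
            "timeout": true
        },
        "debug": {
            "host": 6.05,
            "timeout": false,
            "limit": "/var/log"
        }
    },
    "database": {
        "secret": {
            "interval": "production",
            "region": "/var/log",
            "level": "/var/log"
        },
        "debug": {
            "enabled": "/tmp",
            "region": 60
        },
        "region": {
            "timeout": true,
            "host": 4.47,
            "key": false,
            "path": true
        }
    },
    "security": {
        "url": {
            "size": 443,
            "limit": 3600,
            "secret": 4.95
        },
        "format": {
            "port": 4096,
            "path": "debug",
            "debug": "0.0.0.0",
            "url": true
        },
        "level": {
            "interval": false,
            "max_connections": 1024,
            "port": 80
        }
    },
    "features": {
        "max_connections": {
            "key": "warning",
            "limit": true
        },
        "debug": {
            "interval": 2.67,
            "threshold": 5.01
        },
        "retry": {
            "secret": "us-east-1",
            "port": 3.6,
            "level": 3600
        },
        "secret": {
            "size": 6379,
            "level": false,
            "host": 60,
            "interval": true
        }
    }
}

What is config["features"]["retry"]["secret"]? "us-east-1"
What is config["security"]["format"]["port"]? 4096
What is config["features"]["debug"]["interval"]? 2.67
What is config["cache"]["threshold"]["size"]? 6379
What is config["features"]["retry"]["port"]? 3.6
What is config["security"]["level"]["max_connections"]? 1024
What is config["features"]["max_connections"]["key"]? "warning"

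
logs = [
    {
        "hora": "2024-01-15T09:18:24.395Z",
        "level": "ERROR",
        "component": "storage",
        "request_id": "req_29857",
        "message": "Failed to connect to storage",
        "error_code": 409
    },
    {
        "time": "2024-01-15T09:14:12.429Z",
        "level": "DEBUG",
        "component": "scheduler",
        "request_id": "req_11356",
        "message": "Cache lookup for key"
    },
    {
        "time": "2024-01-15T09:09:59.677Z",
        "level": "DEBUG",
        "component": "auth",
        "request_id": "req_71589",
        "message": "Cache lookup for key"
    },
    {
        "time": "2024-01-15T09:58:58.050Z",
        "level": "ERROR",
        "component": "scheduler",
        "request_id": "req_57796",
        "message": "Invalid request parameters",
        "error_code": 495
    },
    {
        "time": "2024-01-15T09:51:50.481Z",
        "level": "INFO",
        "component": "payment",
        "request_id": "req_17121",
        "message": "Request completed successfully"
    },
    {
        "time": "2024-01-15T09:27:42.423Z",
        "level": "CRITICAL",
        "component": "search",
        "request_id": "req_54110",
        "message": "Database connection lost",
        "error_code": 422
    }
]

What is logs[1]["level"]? "DEBUG"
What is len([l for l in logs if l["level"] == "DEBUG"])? 2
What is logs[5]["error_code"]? 422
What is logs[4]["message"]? "Request completed successfully"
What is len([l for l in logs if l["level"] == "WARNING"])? 0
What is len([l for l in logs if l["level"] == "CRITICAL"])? 1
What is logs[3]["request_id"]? "req_57796"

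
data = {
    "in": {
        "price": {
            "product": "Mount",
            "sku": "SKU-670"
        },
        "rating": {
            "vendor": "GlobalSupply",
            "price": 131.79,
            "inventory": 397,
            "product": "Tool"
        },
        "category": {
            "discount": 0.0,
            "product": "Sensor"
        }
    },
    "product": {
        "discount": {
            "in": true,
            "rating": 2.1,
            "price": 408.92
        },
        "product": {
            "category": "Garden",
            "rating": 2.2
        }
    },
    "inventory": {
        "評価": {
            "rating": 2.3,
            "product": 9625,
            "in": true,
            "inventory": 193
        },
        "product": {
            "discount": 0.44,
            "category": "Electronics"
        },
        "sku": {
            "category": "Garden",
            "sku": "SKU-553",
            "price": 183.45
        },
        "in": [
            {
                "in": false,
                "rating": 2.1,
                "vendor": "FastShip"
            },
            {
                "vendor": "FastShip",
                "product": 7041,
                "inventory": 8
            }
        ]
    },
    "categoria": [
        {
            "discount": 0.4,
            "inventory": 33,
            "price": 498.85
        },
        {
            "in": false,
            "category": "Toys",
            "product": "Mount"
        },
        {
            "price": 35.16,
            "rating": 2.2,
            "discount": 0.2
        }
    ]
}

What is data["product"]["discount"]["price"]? 408.92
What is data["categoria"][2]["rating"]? 2.2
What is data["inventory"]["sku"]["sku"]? "SKU-553"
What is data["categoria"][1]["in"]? False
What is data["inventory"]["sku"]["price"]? 183.45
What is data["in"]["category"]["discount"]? 0.0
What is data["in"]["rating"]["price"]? 131.79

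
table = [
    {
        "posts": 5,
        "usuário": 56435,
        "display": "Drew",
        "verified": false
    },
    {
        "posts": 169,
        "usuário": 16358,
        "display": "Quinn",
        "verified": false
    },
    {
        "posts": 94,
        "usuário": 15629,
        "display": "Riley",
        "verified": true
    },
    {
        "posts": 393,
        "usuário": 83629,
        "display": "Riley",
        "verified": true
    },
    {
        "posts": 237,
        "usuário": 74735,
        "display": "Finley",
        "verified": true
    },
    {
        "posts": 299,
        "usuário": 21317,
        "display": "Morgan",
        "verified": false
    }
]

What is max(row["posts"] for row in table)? 393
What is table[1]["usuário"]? 16358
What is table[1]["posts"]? 169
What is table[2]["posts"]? 94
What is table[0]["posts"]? 5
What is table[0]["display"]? "Drew"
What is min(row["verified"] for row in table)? False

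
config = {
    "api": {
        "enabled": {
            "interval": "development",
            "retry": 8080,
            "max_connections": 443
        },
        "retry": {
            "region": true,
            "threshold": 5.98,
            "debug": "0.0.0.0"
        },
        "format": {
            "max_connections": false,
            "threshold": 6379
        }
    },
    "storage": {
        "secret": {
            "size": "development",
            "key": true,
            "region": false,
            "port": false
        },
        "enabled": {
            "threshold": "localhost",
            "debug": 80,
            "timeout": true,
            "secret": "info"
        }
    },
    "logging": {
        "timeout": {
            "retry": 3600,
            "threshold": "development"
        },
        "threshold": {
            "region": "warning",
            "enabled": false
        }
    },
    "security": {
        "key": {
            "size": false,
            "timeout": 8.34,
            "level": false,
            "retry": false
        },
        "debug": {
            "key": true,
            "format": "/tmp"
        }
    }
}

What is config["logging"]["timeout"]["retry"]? 3600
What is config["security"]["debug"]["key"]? True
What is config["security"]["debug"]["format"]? "/tmp"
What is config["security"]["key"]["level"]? False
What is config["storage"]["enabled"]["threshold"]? "localhost"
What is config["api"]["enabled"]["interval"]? "development"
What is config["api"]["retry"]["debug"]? "0.0.0.0"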